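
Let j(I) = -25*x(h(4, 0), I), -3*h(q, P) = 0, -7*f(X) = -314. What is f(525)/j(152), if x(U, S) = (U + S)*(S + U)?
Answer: -157/2021600 ≈ -7.7661e-5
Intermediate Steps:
f(X) = 314/7 (f(X) = -⅐*(-314) = 314/7)
h(q, P) = 0 (h(q, P) = -⅓*0 = 0)
x(U, S) = (S + U)² (x(U, S) = (S + U)*(S + U) = (S + U)²)
j(I) = -25*I² (j(I) = -25*(I + 0)² = -25*I²)
f(525)/j(152) = 314/(7*((-25*152²))) = 314/(7*((-25*23104))) = (314/7)/(-577600) = (314/7)*(-1/577600) = -157/2021600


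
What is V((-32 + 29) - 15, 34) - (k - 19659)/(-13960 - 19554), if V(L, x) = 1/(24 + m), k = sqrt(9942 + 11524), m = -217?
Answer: -3827701/6468202 + sqrt(21466)/33514 ≈ -0.58740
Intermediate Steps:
k = sqrt(21466) ≈ 146.51
V(L, x) = -1/193 (V(L, x) = 1/(24 - 217) = 1/(-193) = -1/193)
V((-32 + 29) - 15, 34) - (k - 19659)/(-13960 - 19554) = -1/193 - (sqrt(21466) - 19659)/(-13960 - 19554) = -1/193 - (-19659 + sqrt(21466))/(-33514) = -1/193 - (-19659 + sqrt(21466))*(-1)/33514 = -1/193 - (19659/33514 - sqrt(21466)/33514) = -1/193 + (-19659/33514 + sqrt(21466)/33514) = -3827701/6468202 + sqrt(21466)/33514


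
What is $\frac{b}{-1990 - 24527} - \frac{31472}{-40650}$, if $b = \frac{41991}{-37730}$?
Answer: $\frac{1049633840989}{1355659085550} \approx 0.77426$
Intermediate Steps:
$b = - \frac{41991}{37730}$ ($b = 41991 \left(- \frac{1}{37730}\right) = - \frac{41991}{37730} \approx -1.1129$)
$\frac{b}{-1990 - 24527} - \frac{31472}{-40650} = - \frac{41991}{37730 \left(-1990 - 24527\right)} - \frac{31472}{-40650} = - \frac{41991}{37730 \left(-1990 - 24527\right)} - - \frac{15736}{20325} = - \frac{41991}{37730 \left(-26517\right)} + \frac{15736}{20325} = \left(- \frac{41991}{37730}\right) \left(- \frac{1}{26517}\right) + \frac{15736}{20325} = \frac{13997}{333495470} + \frac{15736}{20325} = \frac{1049633840989}{1355659085550}$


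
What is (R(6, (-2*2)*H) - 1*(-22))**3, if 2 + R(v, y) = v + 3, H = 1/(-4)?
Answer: 24389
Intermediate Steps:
H = -1/4 (H = 1*(-1/4) = -1/4 ≈ -0.25000)
R(v, y) = 1 + v (R(v, y) = -2 + (v + 3) = -2 + (3 + v) = 1 + v)
(R(6, (-2*2)*H) - 1*(-22))**3 = ((1 + 6) - 1*(-22))**3 = (7 + 22)**3 = 29**3 = 24389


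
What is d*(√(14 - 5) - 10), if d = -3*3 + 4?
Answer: 35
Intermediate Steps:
d = -5 (d = -9 + 4 = -5)
d*(√(14 - 5) - 10) = -5*(√(14 - 5) - 10) = -5*(√9 - 10) = -5*(3 - 10) = -5*(-7) = 35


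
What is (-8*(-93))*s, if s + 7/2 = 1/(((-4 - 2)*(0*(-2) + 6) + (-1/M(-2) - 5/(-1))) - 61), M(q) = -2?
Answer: -159340/61 ≈ -2612.1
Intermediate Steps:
s = -1285/366 (s = -7/2 + 1/(((-4 - 2)*(0*(-2) + 6) + (-1/(-2) - 5/(-1))) - 61) = -7/2 + 1/((-6*(0 + 6) + (-1*(-½) - 5*(-1))) - 61) = -7/2 + 1/((-6*6 + (½ + 5)) - 61) = -7/2 + 1/((-36 + 11/2) - 61) = -7/2 + 1/(-61/2 - 61) = -7/2 + 1/(-183/2) = -7/2 - 2/183 = -1285/366 ≈ -3.5109)
(-8*(-93))*s = -8*(-93)*(-1285/366) = 744*(-1285/366) = -159340/61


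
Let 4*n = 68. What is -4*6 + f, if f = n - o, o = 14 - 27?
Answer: 6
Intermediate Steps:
o = -13
n = 17 (n = (1/4)*68 = 17)
f = 30 (f = 17 - 1*(-13) = 17 + 13 = 30)
-4*6 + f = -4*6 + 30 = -24 + 30 = 6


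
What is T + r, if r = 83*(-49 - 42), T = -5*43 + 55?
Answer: -7713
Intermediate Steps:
T = -160 (T = -215 + 55 = -160)
r = -7553 (r = 83*(-91) = -7553)
T + r = -160 - 7553 = -7713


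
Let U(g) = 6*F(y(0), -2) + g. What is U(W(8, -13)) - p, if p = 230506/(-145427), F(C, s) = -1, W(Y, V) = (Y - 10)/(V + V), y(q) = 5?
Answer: -8201301/1890551 ≈ -4.3381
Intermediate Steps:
W(Y, V) = (-10 + Y)/(2*V) (W(Y, V) = (-10 + Y)/((2*V)) = (-10 + Y)*(1/(2*V)) = (-10 + Y)/(2*V))
p = -230506/145427 (p = 230506*(-1/145427) = -230506/145427 ≈ -1.5850)
U(g) = -6 + g (U(g) = 6*(-1) + g = -6 + g)
U(W(8, -13)) - p = (-6 + (½)*(-10 + 8)/(-13)) - 1*(-230506/145427) = (-6 + (½)*(-1/13)*(-2)) + 230506/145427 = (-6 + 1/13) + 230506/145427 = -77/13 + 230506/145427 = -8201301/1890551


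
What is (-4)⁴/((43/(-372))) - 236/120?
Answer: -2859497/1290 ≈ -2216.7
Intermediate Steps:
(-4)⁴/((43/(-372))) - 236/120 = 256/((43*(-1/372))) - 236*1/120 = 256/(-43/372) - 59/30 = 256*(-372/43) - 59/30 = -95232/43 - 59/30 = -2859497/1290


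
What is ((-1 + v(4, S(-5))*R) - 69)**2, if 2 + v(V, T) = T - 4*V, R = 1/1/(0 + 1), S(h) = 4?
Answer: 7056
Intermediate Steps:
R = 1 (R = 1/1/1 = 1/1 = 1*1 = 1)
v(V, T) = -2 + T - 4*V (v(V, T) = -2 + (T - 4*V) = -2 + T - 4*V)
((-1 + v(4, S(-5))*R) - 69)**2 = ((-1 + (-2 + 4 - 4*4)*1) - 69)**2 = ((-1 + (-2 + 4 - 16)*1) - 69)**2 = ((-1 - 14*1) - 69)**2 = ((-1 - 14) - 69)**2 = (-15 - 69)**2 = (-84)**2 = 7056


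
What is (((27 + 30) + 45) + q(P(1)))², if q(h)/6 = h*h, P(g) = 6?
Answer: 101124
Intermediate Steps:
q(h) = 6*h² (q(h) = 6*(h*h) = 6*h²)
(((27 + 30) + 45) + q(P(1)))² = (((27 + 30) + 45) + 6*6²)² = ((57 + 45) + 6*36)² = (102 + 216)² = 318² = 101124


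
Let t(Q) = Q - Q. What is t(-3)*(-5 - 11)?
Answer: 0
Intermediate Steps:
t(Q) = 0
t(-3)*(-5 - 11) = 0*(-5 - 11) = 0*(-16) = 0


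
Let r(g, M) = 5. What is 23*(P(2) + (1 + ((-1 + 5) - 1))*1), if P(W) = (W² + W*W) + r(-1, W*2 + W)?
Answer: 391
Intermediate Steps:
P(W) = 5 + 2*W² (P(W) = (W² + W*W) + 5 = (W² + W²) + 5 = 2*W² + 5 = 5 + 2*W²)
23*(P(2) + (1 + ((-1 + 5) - 1))*1) = 23*((5 + 2*2²) + (1 + ((-1 + 5) - 1))*1) = 23*((5 + 2*4) + (1 + (4 - 1))*1) = 23*((5 + 8) + (1 + 3)*1) = 23*(13 + 4*1) = 23*(13 + 4) = 23*17 = 391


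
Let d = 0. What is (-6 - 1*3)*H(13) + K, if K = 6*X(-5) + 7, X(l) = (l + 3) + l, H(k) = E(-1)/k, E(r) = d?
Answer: -35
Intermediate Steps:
E(r) = 0
H(k) = 0 (H(k) = 0/k = 0)
X(l) = 3 + 2*l (X(l) = (3 + l) + l = 3 + 2*l)
K = -35 (K = 6*(3 + 2*(-5)) + 7 = 6*(3 - 10) + 7 = 6*(-7) + 7 = -42 + 7 = -35)
(-6 - 1*3)*H(13) + K = (-6 - 1*3)*0 - 35 = (-6 - 3)*0 - 35 = -9*0 - 35 = 0 - 35 = -35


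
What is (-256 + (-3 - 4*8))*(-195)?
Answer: 56745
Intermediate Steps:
(-256 + (-3 - 4*8))*(-195) = (-256 + (-3 - 32))*(-195) = (-256 - 35)*(-195) = -291*(-195) = 56745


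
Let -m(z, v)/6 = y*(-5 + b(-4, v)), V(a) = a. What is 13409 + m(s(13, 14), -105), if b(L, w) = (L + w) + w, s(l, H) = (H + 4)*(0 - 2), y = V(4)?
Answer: 18665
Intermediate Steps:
y = 4
s(l, H) = -8 - 2*H (s(l, H) = (4 + H)*(-2) = -8 - 2*H)
b(L, w) = L + 2*w
m(z, v) = 216 - 48*v (m(z, v) = -24*(-5 + (-4 + 2*v)) = -24*(-9 + 2*v) = -6*(-36 + 8*v) = 216 - 48*v)
13409 + m(s(13, 14), -105) = 13409 + (216 - 48*(-105)) = 13409 + (216 + 5040) = 13409 + 5256 = 18665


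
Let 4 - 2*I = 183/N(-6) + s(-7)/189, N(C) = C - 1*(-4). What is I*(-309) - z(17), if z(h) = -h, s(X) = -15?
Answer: -1239001/84 ≈ -14750.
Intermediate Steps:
N(C) = 4 + C (N(C) = C + 4 = 4 + C)
I = 12043/252 (I = 2 - (183/(4 - 6) - 15/189)/2 = 2 - (183/(-2) - 15*1/189)/2 = 2 - (183*(-1/2) - 5/63)/2 = 2 - (-183/2 - 5/63)/2 = 2 - 1/2*(-11539/126) = 2 + 11539/252 = 12043/252 ≈ 47.790)
I*(-309) - z(17) = (12043/252)*(-309) - (-1)*17 = -1240429/84 - 1*(-17) = -1240429/84 + 17 = -1239001/84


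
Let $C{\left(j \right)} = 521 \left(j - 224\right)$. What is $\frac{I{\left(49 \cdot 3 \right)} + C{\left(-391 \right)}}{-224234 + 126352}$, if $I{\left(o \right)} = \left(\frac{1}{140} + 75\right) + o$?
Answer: $\frac{44827019}{13703480} \approx 3.2712$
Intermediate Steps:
$C{\left(j \right)} = -116704 + 521 j$ ($C{\left(j \right)} = 521 \left(-224 + j\right) = -116704 + 521 j$)
$I{\left(o \right)} = \frac{10501}{140} + o$ ($I{\left(o \right)} = \left(\frac{1}{140} + 75\right) + o = \frac{10501}{140} + o$)
$\frac{I{\left(49 \cdot 3 \right)} + C{\left(-391 \right)}}{-224234 + 126352} = \frac{\left(\frac{10501}{140} + 49 \cdot 3\right) + \left(-116704 + 521 \left(-391\right)\right)}{-224234 + 126352} = \frac{\left(\frac{10501}{140} + 147\right) - 320415}{-97882} = \left(\frac{31081}{140} - 320415\right) \left(- \frac{1}{97882}\right) = \left(- \frac{44827019}{140}\right) \left(- \frac{1}{97882}\right) = \frac{44827019}{13703480}$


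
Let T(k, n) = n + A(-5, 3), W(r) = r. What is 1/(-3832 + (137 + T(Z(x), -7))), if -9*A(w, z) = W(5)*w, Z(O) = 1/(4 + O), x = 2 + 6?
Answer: -9/33293 ≈ -0.00027033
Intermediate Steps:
x = 8
A(w, z) = -5*w/9
T(k, n) = 25/9 + n (T(k, n) = n - 5/9*(-5) = n + 25/9 = 25/9 + n)
1/(-3832 + (137 + T(Z(x), -7))) = 1/(-3832 + (137 + (25/9 - 7))) = 1/(-3832 + (137 - 38/9)) = 1/(-3832 + 1195/9) = 1/(-33293/9) = -9/33293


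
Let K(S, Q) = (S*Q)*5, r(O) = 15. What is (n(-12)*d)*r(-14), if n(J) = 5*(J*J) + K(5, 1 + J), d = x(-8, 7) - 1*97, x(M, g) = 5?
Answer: -614100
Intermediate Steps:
d = -92 (d = 5 - 1*97 = 5 - 97 = -92)
K(S, Q) = 5*Q*S (K(S, Q) = (Q*S)*5 = 5*Q*S)
n(J) = 25 + 5*J² + 25*J (n(J) = 5*(J*J) + 5*(1 + J)*5 = 5*J² + (25 + 25*J) = 25 + 5*J² + 25*J)
(n(-12)*d)*r(-14) = ((25 + 5*(-12)² + 25*(-12))*(-92))*15 = ((25 + 5*144 - 300)*(-92))*15 = ((25 + 720 - 300)*(-92))*15 = (445*(-92))*15 = -40940*15 = -614100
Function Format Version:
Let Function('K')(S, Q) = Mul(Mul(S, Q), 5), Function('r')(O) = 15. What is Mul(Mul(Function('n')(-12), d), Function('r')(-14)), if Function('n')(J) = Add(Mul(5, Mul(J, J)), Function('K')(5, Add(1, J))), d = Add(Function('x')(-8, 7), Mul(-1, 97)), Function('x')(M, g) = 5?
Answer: -614100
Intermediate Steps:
d = -92 (d = Add(5, Mul(-1, 97)) = Add(5, -97) = -92)
Function('K')(S, Q) = Mul(5, Q, S) (Function('K')(S, Q) = Mul(Mul(Q, S), 5) = Mul(5, Q, S))
Function('n')(J) = Add(25, Mul(5, Pow(J, 2)), Mul(25, J)) (Function('n')(J) = Add(Mul(5, Mul(J, J)), Mul(5, Add(1, J), 5)) = Add(Mul(5, Pow(J, 2)), Add(25, Mul(25, J))) = Add(25, Mul(5, Pow(J, 2)), Mul(25, J)))
Mul(Mul(Function('n')(-12), d), Function('r')(-14)) = Mul(Mul(Add(25, Mul(5, Pow(-12, 2)), Mul(25, -12)), -92), 15) = Mul(Mul(Add(25, Mul(5, 144), -300), -92), 15) = Mul(Mul(Add(25, 720, -300), -92), 15) = Mul(Mul(445, -92), 15) = Mul(-40940, 15) = -614100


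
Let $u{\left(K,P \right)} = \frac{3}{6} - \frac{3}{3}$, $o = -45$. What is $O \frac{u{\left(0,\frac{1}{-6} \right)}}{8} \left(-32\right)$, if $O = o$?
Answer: $-90$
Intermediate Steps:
$u{\left(K,P \right)} = - \frac{1}{2}$ ($u{\left(K,P \right)} = 3 \cdot \frac{1}{6} - 1 = \frac{1}{2} - 1 = - \frac{1}{2}$)
$O = -45$
$O \frac{u{\left(0,\frac{1}{-6} \right)}}{8} \left(-32\right) = - 45 \left(- \frac{1}{2 \cdot 8}\right) \left(-32\right) = - 45 \left(\left(- \frac{1}{2}\right) \frac{1}{8}\right) \left(-32\right) = \left(-45\right) \left(- \frac{1}{16}\right) \left(-32\right) = \frac{45}{16} \left(-32\right) = -90$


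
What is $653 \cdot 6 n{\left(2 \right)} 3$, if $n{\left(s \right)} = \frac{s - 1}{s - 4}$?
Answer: $-5877$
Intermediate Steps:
$n{\left(s \right)} = \frac{-1 + s}{-4 + s}$
$653 \cdot 6 n{\left(2 \right)} 3 = 653 \cdot 6 \frac{-1 + 2}{-4 + 2} \cdot 3 = 653 \cdot 6 \frac{1}{-2} \cdot 1 \cdot 3 = 653 \cdot 6 \left(\left(- \frac{1}{2}\right) 1\right) 3 = 653 \cdot 6 \left(- \frac{1}{2}\right) 3 = 653 \left(\left(-3\right) 3\right) = 653 \left(-9\right) = -5877$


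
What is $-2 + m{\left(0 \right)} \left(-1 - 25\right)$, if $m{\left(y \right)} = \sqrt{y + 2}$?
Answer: $-2 - 26 \sqrt{2} \approx -38.77$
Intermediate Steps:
$m{\left(y \right)} = \sqrt{2 + y}$
$-2 + m{\left(0 \right)} \left(-1 - 25\right) = -2 + \sqrt{2 + 0} \left(-1 - 25\right) = -2 + \sqrt{2} \left(-1 - 25\right) = -2 + \sqrt{2} \left(-26\right) = -2 - 26 \sqrt{2}$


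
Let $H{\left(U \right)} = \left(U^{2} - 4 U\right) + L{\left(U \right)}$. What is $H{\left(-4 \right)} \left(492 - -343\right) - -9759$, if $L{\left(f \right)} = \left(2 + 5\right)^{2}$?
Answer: $77394$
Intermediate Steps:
$L{\left(f \right)} = 49$ ($L{\left(f \right)} = 7^{2} = 49$)
$H{\left(U \right)} = 49 + U^{2} - 4 U$ ($H{\left(U \right)} = \left(U^{2} - 4 U\right) + 49 = 49 + U^{2} - 4 U$)
$H{\left(-4 \right)} \left(492 - -343\right) - -9759 = \left(49 + \left(-4\right)^{2} - -16\right) \left(492 - -343\right) - -9759 = \left(49 + 16 + 16\right) \left(492 + 343\right) + 9759 = 81 \cdot 835 + 9759 = 67635 + 9759 = 77394$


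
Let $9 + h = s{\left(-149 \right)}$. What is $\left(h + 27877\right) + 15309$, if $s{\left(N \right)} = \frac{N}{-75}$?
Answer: $\frac{3238424}{75} \approx 43179.0$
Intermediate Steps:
$s{\left(N \right)} = - \frac{N}{75}$ ($s{\left(N \right)} = N \left(- \frac{1}{75}\right) = - \frac{N}{75}$)
$h = - \frac{526}{75}$ ($h = -9 - - \frac{149}{75} = -9 + \frac{149}{75} = - \frac{526}{75} \approx -7.0133$)
$\left(h + 27877\right) + 15309 = \left(- \frac{526}{75} + 27877\right) + 15309 = \frac{2090249}{75} + 15309 = \frac{3238424}{75}$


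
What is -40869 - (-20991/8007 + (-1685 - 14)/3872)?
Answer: -422323658777/10334368 ≈ -40866.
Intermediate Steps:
-40869 - (-20991/8007 + (-1685 - 14)/3872) = -40869 - (-20991*1/8007 - 1699*1/3872) = -40869 - (-6997/2669 - 1699/3872) = -40869 - 1*(-31627015/10334368) = -40869 + 31627015/10334368 = -422323658777/10334368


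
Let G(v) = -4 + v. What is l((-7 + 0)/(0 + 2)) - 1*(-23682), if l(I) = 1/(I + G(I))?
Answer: 260501/11 ≈ 23682.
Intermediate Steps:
l(I) = 1/(-4 + 2*I) (l(I) = 1/(I + (-4 + I)) = 1/(-4 + 2*I))
l((-7 + 0)/(0 + 2)) - 1*(-23682) = 1/(2*(-2 + (-7 + 0)/(0 + 2))) - 1*(-23682) = 1/(2*(-2 - 7/2)) + 23682 = 1/(2*(-11/2)) + 23682 = (½)*(-2/11) + 23682 = -1/11 + 23682 = 260501/11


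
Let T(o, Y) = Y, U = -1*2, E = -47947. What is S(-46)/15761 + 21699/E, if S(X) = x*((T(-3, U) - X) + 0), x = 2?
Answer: -337778603/755692667 ≈ -0.44698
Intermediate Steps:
U = -2
S(X) = -4 - 2*X (S(X) = 2*((-2 - X) + 0) = 2*(-2 - X) = -4 - 2*X)
S(-46)/15761 + 21699/E = (-4 - 2*(-46))/15761 + 21699/(-47947) = (-4 + 92)*(1/15761) + 21699*(-1/47947) = 88*(1/15761) - 21699/47947 = 88/15761 - 21699/47947 = -337778603/755692667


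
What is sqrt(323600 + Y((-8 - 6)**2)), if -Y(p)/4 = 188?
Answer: 12*sqrt(2242) ≈ 568.20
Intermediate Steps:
Y(p) = -752 (Y(p) = -4*188 = -752)
sqrt(323600 + Y((-8 - 6)**2)) = sqrt(323600 - 752) = sqrt(322848) = 12*sqrt(2242)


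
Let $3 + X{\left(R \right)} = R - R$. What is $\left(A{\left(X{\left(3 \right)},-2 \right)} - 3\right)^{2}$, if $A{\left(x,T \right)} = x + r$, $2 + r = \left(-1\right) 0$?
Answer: $64$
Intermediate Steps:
$X{\left(R \right)} = -3$ ($X{\left(R \right)} = -3 + \left(R - R\right) = -3 + 0 = -3$)
$r = -2$ ($r = -2 - 0 = -2 + 0 = -2$)
$A{\left(x,T \right)} = -2 + x$ ($A{\left(x,T \right)} = x - 2 = -2 + x$)
$\left(A{\left(X{\left(3 \right)},-2 \right)} - 3\right)^{2} = \left(\left(-2 - 3\right) - 3\right)^{2} = \left(-5 - 3\right)^{2} = \left(-8\right)^{2} = 64$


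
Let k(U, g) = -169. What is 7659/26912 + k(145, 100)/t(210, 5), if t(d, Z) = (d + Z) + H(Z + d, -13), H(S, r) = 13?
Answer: -700469/1533984 ≈ -0.45663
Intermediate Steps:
t(d, Z) = 13 + Z + d (t(d, Z) = (d + Z) + 13 = (Z + d) + 13 = 13 + Z + d)
7659/26912 + k(145, 100)/t(210, 5) = 7659/26912 - 169/(13 + 5 + 210) = 7659*(1/26912) - 169/228 = 7659/26912 - 169*1/228 = 7659/26912 - 169/228 = -700469/1533984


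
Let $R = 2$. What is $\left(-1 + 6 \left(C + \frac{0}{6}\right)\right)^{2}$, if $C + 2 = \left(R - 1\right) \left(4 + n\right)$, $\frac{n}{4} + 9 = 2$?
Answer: $24649$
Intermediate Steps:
$n = -28$ ($n = -36 + 4 \cdot 2 = -36 + 8 = -28$)
$C = -26$ ($C = -2 + \left(2 - 1\right) \left(4 - 28\right) = -2 + 1 \left(-24\right) = -2 - 24 = -26$)
$\left(-1 + 6 \left(C + \frac{0}{6}\right)\right)^{2} = \left(-1 + 6 \left(-26 + \frac{0}{6}\right)\right)^{2} = \left(-1 + 6 \left(-26 + 0 \cdot \frac{1}{6}\right)\right)^{2} = \left(-1 + 6 \left(-26 + 0\right)\right)^{2} = \left(-1 + 6 \left(-26\right)\right)^{2} = \left(-1 - 156\right)^{2} = \left(-157\right)^{2} = 24649$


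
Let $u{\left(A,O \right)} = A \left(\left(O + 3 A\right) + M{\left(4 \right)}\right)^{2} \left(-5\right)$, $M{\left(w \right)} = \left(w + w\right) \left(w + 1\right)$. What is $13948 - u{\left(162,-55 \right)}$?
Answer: $179705158$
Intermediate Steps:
$M{\left(w \right)} = 2 w \left(1 + w\right)$
$u{\left(A,O \right)} = - 5 A \left(40 + O + 3 A\right)^{2}$ ($u{\left(A,O \right)} = A \left(\left(O + 3 A\right) + 2 \cdot 4 \left(1 + 4\right)\right)^{2} \left(-5\right) = A \left(\left(O + 3 A\right) + 2 \cdot 4 \cdot 5\right)^{2} \left(-5\right) = A \left(\left(O + 3 A\right) + 40\right)^{2} \left(-5\right) = A \left(40 + O + 3 A\right)^{2} \left(-5\right) = - 5 A \left(40 + O + 3 A\right)^{2}$)
$13948 - u{\left(162,-55 \right)} = 13948 - \left(-5\right) 162 \left(40 - 55 + 3 \cdot 162\right)^{2} = 13948 - \left(-5\right) 162 \left(40 - 55 + 486\right)^{2} = 13948 - \left(-5\right) 162 \cdot 471^{2} = 13948 - \left(-5\right) 162 \cdot 221841 = 13948 - -179691210 = 13948 + 179691210 = 179705158$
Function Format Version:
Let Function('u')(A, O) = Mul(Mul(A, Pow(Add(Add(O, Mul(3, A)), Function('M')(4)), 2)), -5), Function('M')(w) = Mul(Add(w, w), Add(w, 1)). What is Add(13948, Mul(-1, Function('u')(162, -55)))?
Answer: 179705158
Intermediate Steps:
Function('M')(w) = Mul(2, w, Add(1, w)) (Function('M')(w) = Mul(Mul(2, w), Add(1, w)) = Mul(2, w, Add(1, w)))
Function('u')(A, O) = Mul(-5, A, Pow(Add(40, O, Mul(3, A)), 2)) (Function('u')(A, O) = Mul(Mul(A, Pow(Add(Add(O, Mul(3, A)), Mul(2, 4, Add(1, 4))), 2)), -5) = Mul(Mul(A, Pow(Add(Add(O, Mul(3, A)), Mul(2, 4, 5)), 2)), -5) = Mul(Mul(A, Pow(Add(Add(O, Mul(3, A)), 40), 2)), -5) = Mul(Mul(A, Pow(Add(40, O, Mul(3, A)), 2)), -5) = Mul(-5, A, Pow(Add(40, O, Mul(3, A)), 2)))
Add(13948, Mul(-1, Function('u')(162, -55))) = Add(13948, Mul(-1, Mul(-5, 162, Pow(Add(40, -55, Mul(3, 162)), 2)))) = Add(13948, Mul(-1, Mul(-5, 162, Pow(Add(40, -55, 486), 2)))) = Add(13948, Mul(-1, Mul(-5, 162, Pow(471, 2)))) = Add(13948, Mul(-1, Mul(-5, 162, 221841))) = Add(13948, Mul(-1, -179691210)) = Add(13948, 179691210) = 179705158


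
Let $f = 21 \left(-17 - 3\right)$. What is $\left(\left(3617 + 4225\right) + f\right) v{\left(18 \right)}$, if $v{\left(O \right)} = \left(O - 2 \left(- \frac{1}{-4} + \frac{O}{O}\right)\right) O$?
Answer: $2070738$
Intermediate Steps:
$f = -420$ ($f = 21 \left(-20\right) = -420$)
$v{\left(O \right)} = O \left(- \frac{5}{2} + O\right)$ ($v{\left(O \right)} = \left(O - 2 \left(\left(-1\right) \left(- \frac{1}{4}\right) + 1\right)\right) O = \left(O - 2 \left(\frac{1}{4} + 1\right)\right) O = \left(O - \frac{5}{2}\right) O = \left(- \frac{5}{2} + O\right) O = O \left(- \frac{5}{2} + O\right)$)
$\left(\left(3617 + 4225\right) + f\right) v{\left(18 \right)} = \left(\left(3617 + 4225\right) - 420\right) \frac{1}{2} \cdot 18 \left(-5 + 2 \cdot 18\right) = \left(7842 - 420\right) \frac{1}{2} \cdot 18 \left(-5 + 36\right) = 7422 \cdot \frac{1}{2} \cdot 18 \cdot 31 = 7422 \cdot 279 = 2070738$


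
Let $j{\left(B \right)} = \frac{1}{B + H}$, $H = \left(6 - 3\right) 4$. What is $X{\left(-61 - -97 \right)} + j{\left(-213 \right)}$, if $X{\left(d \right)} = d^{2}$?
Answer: $\frac{260495}{201} \approx 1296.0$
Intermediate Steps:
$H = 12$ ($H = 3 \cdot 4 = 12$)
$j{\left(B \right)} = \frac{1}{12 + B}$ ($j{\left(B \right)} = \frac{1}{B + 12} = \frac{1}{12 + B}$)
$X{\left(-61 - -97 \right)} + j{\left(-213 \right)} = \left(-61 - -97\right)^{2} + \frac{1}{12 - 213} = \left(-61 + 97\right)^{2} + \frac{1}{-201} = 36^{2} - \frac{1}{201} = 1296 - \frac{1}{201} = \frac{260495}{201}$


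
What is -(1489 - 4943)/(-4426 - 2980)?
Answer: -1727/3703 ≈ -0.46638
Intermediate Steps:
-(1489 - 4943)/(-4426 - 2980) = -(-3454)/(-7406) = -(-3454)*(-1)/7406 = -1*1727/3703 = -1727/3703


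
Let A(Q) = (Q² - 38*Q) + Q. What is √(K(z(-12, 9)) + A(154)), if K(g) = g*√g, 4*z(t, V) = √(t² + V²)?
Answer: √(288288 + 30*√15)/4 ≈ 134.26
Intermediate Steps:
z(t, V) = √(V² + t²)/4 (z(t, V) = √(t² + V²)/4 = √(V² + t²)/4)
A(Q) = Q² - 37*Q
K(g) = g^(3/2)
√(K(z(-12, 9)) + A(154)) = √((√(9² + (-12)²)/4)^(3/2) + 154*(-37 + 154)) = √((√(81 + 144)/4)^(3/2) + 154*117) = √((√225/4)^(3/2) + 18018) = √(((¼)*15)^(3/2) + 18018) = √((15/4)^(3/2) + 18018) = √(15*√15/8 + 18018) = √(18018 + 15*√15/8)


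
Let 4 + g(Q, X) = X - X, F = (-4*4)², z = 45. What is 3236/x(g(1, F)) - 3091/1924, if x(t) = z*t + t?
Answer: -849351/44252 ≈ -19.194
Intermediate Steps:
F = 256 (F = (-16)² = 256)
g(Q, X) = -4 (g(Q, X) = -4 + (X - X) = -4 + 0 = -4)
x(t) = 46*t (x(t) = 45*t + t = 46*t)
3236/x(g(1, F)) - 3091/1924 = 3236/((46*(-4))) - 3091/1924 = 3236/(-184) - 3091*1/1924 = 3236*(-1/184) - 3091/1924 = -809/46 - 3091/1924 = -849351/44252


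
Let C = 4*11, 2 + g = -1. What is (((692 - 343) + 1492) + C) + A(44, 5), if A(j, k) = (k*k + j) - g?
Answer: 1957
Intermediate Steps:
g = -3 (g = -2 - 1 = -3)
C = 44
A(j, k) = 3 + j + k**2 (A(j, k) = (k*k + j) - 1*(-3) = (k**2 + j) + 3 = (j + k**2) + 3 = 3 + j + k**2)
(((692 - 343) + 1492) + C) + A(44, 5) = (((692 - 343) + 1492) + 44) + (3 + 44 + 5**2) = ((349 + 1492) + 44) + (3 + 44 + 25) = (1841 + 44) + 72 = 1885 + 72 = 1957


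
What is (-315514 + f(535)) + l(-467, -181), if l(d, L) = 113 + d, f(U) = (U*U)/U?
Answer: -315333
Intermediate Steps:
f(U) = U (f(U) = U²/U = U)
(-315514 + f(535)) + l(-467, -181) = (-315514 + 535) + (113 - 467) = -314979 - 354 = -315333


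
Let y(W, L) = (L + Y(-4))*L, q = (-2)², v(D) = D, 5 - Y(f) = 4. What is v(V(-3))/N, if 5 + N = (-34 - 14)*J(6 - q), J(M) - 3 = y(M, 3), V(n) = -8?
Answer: 8/725 ≈ 0.011034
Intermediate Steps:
Y(f) = 1 (Y(f) = 5 - 1*4 = 5 - 4 = 1)
q = 4
y(W, L) = L*(1 + L) (y(W, L) = (L + 1)*L = (1 + L)*L = L*(1 + L))
J(M) = 15 (J(M) = 3 + 3*(1 + 3) = 3 + 3*4 = 3 + 12 = 15)
N = -725 (N = -5 + (-34 - 14)*15 = -5 - 48*15 = -5 - 720 = -725)
v(V(-3))/N = -8/(-725) = -8*(-1/725) = 8/725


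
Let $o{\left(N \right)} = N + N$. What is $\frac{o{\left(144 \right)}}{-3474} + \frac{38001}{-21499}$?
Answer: $- \frac{7678177}{4149307} \approx -1.8505$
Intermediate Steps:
$o{\left(N \right)} = 2 N$
$\frac{o{\left(144 \right)}}{-3474} + \frac{38001}{-21499} = \frac{2 \cdot 144}{-3474} + \frac{38001}{-21499} = 288 \left(- \frac{1}{3474}\right) + 38001 \left(- \frac{1}{21499}\right) = - \frac{16}{193} - \frac{38001}{21499} = - \frac{7678177}{4149307}$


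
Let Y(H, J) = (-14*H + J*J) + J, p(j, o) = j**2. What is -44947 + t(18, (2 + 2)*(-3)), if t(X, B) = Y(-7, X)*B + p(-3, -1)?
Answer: -50218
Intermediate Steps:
Y(H, J) = J + J**2 - 14*H (Y(H, J) = (-14*H + J**2) + J = (J**2 - 14*H) + J = J + J**2 - 14*H)
t(X, B) = 9 + B*(98 + X + X**2) (t(X, B) = (X + X**2 - 14*(-7))*B + (-3)**2 = (X + X**2 + 98)*B + 9 = (98 + X + X**2)*B + 9 = B*(98 + X + X**2) + 9 = 9 + B*(98 + X + X**2))
-44947 + t(18, (2 + 2)*(-3)) = -44947 + (9 + ((2 + 2)*(-3))*(98 + 18 + 18**2)) = -44947 + (9 + (4*(-3))*(98 + 18 + 324)) = -44947 + (9 - 12*440) = -44947 + (9 - 5280) = -44947 - 5271 = -50218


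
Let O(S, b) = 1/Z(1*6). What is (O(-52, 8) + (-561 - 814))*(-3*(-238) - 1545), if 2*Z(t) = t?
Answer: 1142348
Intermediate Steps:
Z(t) = t/2
O(S, b) = 1/3 (O(S, b) = 1/((1*6)/2) = 1/((1/2)*6) = 1/3)
(O(-52, 8) + (-561 - 814))*(-3*(-238) - 1545) = (1/3 + (-561 - 814))*(-3*(-238) - 1545) = (1/3 - 1375)*(714 - 1545) = -4124/3*(-831) = 1142348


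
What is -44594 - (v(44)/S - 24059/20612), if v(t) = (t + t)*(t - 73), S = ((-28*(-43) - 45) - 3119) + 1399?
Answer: -46881302903/1051212 ≈ -44597.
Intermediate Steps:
S = -561 (S = ((1204 - 45) - 3119) + 1399 = (1159 - 3119) + 1399 = -1960 + 1399 = -561)
v(t) = 2*t*(-73 + t) (v(t) = (2*t)*(-73 + t) = 2*t*(-73 + t))
-44594 - (v(44)/S - 24059/20612) = -44594 - ((2*44*(-73 + 44))/(-561) - 24059/20612) = -44594 - ((2*44*(-29))*(-1/561) - 24059*1/20612) = -44594 - (-2552*(-1/561) - 24059/20612) = -44594 - (232/51 - 24059/20612) = -44594 - 1*3554975/1051212 = -44594 - 3554975/1051212 = -46881302903/1051212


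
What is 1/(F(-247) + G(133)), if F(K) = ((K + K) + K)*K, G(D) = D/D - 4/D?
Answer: 133/24342720 ≈ 5.4636e-6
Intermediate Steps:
G(D) = 1 - 4/D
F(K) = 3*K² (F(K) = (2*K + K)*K = (3*K)*K = 3*K²)
1/(F(-247) + G(133)) = 1/(3*(-247)² + (-4 + 133)/133) = 1/(3*61009 + (1/133)*129) = 1/(183027 + 129/133) = 1/(24342720/133) = 133/24342720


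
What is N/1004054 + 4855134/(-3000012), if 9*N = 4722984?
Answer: -275040201327/251014504054 ≈ -1.0957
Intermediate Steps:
N = 524776 (N = (1/9)*4722984 = 524776)
N/1004054 + 4855134/(-3000012) = 524776/1004054 + 4855134/(-3000012) = 524776*(1/1004054) + 4855134*(-1/3000012) = 262388/502027 - 809189/500002 = -275040201327/251014504054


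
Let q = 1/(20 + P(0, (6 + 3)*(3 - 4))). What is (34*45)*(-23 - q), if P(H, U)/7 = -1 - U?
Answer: -1337985/38 ≈ -35210.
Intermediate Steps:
P(H, U) = -7 - 7*U (P(H, U) = 7*(-1 - U) = -7 - 7*U)
q = 1/76 (q = 1/(20 + (-7 - 7*(6 + 3)*(3 - 4))) = 1/(20 + (-7 - 63*(-1))) = 1/(20 + (-7 - 7*(-9))) = 1/(20 + (-7 + 63)) = 1/(20 + 56) = 1/76 ≈ 0.013158)
(34*45)*(-23 - q) = (34*45)*(-23 - 1*1/76) = 1530*(-23 - 1/76) = 1530*(-1749/76) = -1337985/38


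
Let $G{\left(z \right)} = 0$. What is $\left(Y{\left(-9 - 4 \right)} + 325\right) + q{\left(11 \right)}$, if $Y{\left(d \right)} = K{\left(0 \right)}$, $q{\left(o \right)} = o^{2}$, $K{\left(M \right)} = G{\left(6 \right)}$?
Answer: $446$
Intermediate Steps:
$K{\left(M \right)} = 0$
$Y{\left(d \right)} = 0$
$\left(Y{\left(-9 - 4 \right)} + 325\right) + q{\left(11 \right)} = \left(0 + 325\right) + 11^{2} = 325 + 121 = 446$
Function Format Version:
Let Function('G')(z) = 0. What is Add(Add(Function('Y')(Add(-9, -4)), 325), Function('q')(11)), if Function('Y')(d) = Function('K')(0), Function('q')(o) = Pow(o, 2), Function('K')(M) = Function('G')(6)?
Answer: 446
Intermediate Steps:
Function('K')(M) = 0
Function('Y')(d) = 0
Add(Add(Function('Y')(Add(-9, -4)), 325), Function('q')(11)) = Add(Add(0, 325), Pow(11, 2)) = Add(325, 121) = 446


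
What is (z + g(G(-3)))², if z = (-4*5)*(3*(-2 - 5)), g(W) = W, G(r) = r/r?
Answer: 177241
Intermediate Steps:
G(r) = 1
z = 420 (z = -60*(-7) = -20*(-21) = 420)
(z + g(G(-3)))² = (420 + 1)² = 421² = 177241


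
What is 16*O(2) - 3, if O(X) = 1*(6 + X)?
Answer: 125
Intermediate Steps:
O(X) = 6 + X
16*O(2) - 3 = 16*(6 + 2) - 3 = 16*8 - 3 = 128 - 3 = 125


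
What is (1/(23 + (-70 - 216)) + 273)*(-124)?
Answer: -8902952/263 ≈ -33852.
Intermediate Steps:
(1/(23 + (-70 - 216)) + 273)*(-124) = (1/(23 - 286) + 273)*(-124) = (1/(-263) + 273)*(-124) = (-1/263 + 273)*(-124) = (71798/263)*(-124) = -8902952/263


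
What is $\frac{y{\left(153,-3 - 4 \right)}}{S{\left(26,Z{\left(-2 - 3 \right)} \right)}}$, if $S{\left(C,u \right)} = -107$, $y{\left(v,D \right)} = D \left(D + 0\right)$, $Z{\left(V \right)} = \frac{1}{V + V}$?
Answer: $- \frac{49}{107} \approx -0.45794$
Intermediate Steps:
$Z{\left(V \right)} = \frac{1}{2 V}$
$y{\left(v,D \right)} = D^{2}$ ($y{\left(v,D \right)} = D D = D^{2}$)
$\frac{y{\left(153,-3 - 4 \right)}}{S{\left(26,Z{\left(-2 - 3 \right)} \right)}} = \frac{\left(-3 - 4\right)^{2}}{-107} = \left(-3 - 4\right)^{2} \left(- \frac{1}{107}\right) = \left(-7\right)^{2} \left(- \frac{1}{107}\right) = 49 \left(- \frac{1}{107}\right) = - \frac{49}{107}$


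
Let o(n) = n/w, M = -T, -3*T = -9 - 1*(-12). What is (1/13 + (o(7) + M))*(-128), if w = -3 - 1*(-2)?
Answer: 9856/13 ≈ 758.15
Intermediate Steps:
T = -1 (T = -(-9 - 1*(-12))/3 = -(-9 + 12)/3 = -1/3*3 = -1)
M = 1 (M = -1*(-1) = 1)
w = -1 (w = -3 + 2 = -1)
o(n) = -n (o(n) = n/(-1) = n*(-1) = -n)
(1/13 + (o(7) + M))*(-128) = (1/13 + (-1*7 + 1))*(-128) = (1/13 + (-7 + 1))*(-128) = (1/13 - 6)*(-128) = -77/13*(-128) = 9856/13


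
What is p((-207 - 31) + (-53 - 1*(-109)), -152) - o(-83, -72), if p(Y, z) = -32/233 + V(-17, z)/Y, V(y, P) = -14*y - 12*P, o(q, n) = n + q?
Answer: 3043330/21203 ≈ 143.53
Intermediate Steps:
p(Y, z) = -32/233 + (238 - 12*z)/Y (p(Y, z) = -32/233 + (-14*(-17) - 12*z)/Y = -32*1/233 + (238 - 12*z)/Y = -32/233 + (238 - 12*z)/Y)
p((-207 - 31) + (-53 - 1*(-109)), -152) - o(-83, -72) = 2*(27727 - 1398*(-152) - 16*((-207 - 31) + (-53 - 1*(-109))))/(233*((-207 - 31) + (-53 - 1*(-109)))) - (-72 - 83) = 2*(27727 + 212496 - 16*(-238 + (-53 + 109)))/(233*(-238 + (-53 + 109))) - 1*(-155) = 2*(27727 + 212496 - 16*(-238 + 56))/(233*(-238 + 56)) + 155 = (2/233)*(27727 + 212496 - 16*(-182))/(-182) + 155 = (2/233)*(-1/182)*(27727 + 212496 + 2912) + 155 = (2/233)*(-1/182)*243135 + 155 = -243135/21203 + 155 = 3043330/21203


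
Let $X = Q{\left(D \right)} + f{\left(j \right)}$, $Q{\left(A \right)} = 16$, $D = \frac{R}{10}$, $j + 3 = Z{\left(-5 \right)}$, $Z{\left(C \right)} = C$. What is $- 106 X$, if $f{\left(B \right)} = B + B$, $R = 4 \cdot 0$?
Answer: $0$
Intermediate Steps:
$R = 0$
$j = -8$ ($j = -3 - 5 = -8$)
$D = 0$ ($D = \frac{0}{10} = 0 \cdot \frac{1}{10} = 0$)
$f{\left(B \right)} = 2 B$
$X = 0$ ($X = 16 + 2 \left(-8\right) = 16 - 16 = 0$)
$- 106 X = \left(-106\right) 0 = 0$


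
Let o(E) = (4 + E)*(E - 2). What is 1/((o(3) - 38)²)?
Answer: 1/961 ≈ 0.0010406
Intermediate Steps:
o(E) = (-2 + E)*(4 + E) (o(E) = (4 + E)*(-2 + E) = (-2 + E)*(4 + E))
1/((o(3) - 38)²) = 1/(((-8 + 3² + 2*3) - 38)²) = 1/(((-8 + 9 + 6) - 38)²) = 1/((7 - 38)²) = 1/((-31)²) = 1/961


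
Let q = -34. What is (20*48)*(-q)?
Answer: 32640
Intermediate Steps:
(20*48)*(-q) = (20*48)*(-1*(-34)) = 960*34 = 32640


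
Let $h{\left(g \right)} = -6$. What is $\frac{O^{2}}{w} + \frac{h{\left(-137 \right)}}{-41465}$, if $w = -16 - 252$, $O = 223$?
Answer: $- \frac{2062011377}{11112620} \approx -185.56$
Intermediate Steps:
$w = -268$ ($w = -16 - 252 = -268$)
$\frac{O^{2}}{w} + \frac{h{\left(-137 \right)}}{-41465} = \frac{223^{2}}{-268} - \frac{6}{-41465} = 49729 \left(- \frac{1}{268}\right) - - \frac{6}{41465} = - \frac{49729}{268} + \frac{6}{41465} = - \frac{2062011377}{11112620}$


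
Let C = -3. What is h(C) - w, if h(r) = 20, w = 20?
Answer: 0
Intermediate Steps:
h(C) - w = 20 - 1*20 = 20 - 20 = 0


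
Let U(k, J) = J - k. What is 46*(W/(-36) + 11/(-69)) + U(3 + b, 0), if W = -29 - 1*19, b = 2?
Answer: 49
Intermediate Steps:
W = -48 (W = -29 - 19 = -48)
46*(W/(-36) + 11/(-69)) + U(3 + b, 0) = 46*(-48/(-36) + 11/(-69)) + (0 - (3 + 2)) = 46*(-48*(-1/36) + 11*(-1/69)) + (0 - 1*5) = 46*(4/3 - 11/69) + (0 - 5) = 46*(27/23) - 5 = 54 - 5 = 49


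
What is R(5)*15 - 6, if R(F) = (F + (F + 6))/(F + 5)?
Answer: 18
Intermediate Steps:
R(F) = (6 + 2*F)/(5 + F) (R(F) = (F + (6 + F))/(5 + F) = (6 + 2*F)/(5 + F))
R(5)*15 - 6 = (2*(3 + 5)/(5 + 5))*15 - 6 = (2*8/10)*15 - 6 = (2*(⅒)*8)*15 - 6 = (8/5)*15 - 6 = 24 - 6 = 18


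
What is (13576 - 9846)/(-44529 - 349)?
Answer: -1865/22439 ≈ -0.083114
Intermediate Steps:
(13576 - 9846)/(-44529 - 349) = 3730/(-44878) = 3730*(-1/44878) = -1865/22439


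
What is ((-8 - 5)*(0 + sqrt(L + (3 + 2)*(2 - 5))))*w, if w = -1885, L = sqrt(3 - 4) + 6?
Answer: 24505*sqrt(-9 + I) ≈ 4077.9 + 73628.0*I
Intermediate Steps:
L = 6 + I (L = sqrt(-1) + 6 = I + 6 = 6 + I ≈ 6.0 + 1.0*I)
((-8 - 5)*(0 + sqrt(L + (3 + 2)*(2 - 5))))*w = ((-8 - 5)*(0 + sqrt((6 + I) + (3 + 2)*(2 - 5))))*(-1885) = -13*(0 + sqrt((6 + I) + 5*(-3)))*(-1885) = -13*(0 + sqrt((6 + I) - 15))*(-1885) = -13*(0 + sqrt(-9 + I))*(-1885) = -13*sqrt(-9 + I)*(-1885) = 24505*sqrt(-9 + I)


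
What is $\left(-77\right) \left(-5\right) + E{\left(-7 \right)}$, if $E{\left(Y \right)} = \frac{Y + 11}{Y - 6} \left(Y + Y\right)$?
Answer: $\frac{5061}{13} \approx 389.31$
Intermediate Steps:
$E{\left(Y \right)} = \frac{2 Y \left(11 + Y\right)}{-6 + Y}$ ($E{\left(Y \right)} = \frac{11 + Y}{-6 + Y} 2 Y = \frac{2 Y \left(11 + Y\right)}{-6 + Y}$)
$\left(-77\right) \left(-5\right) + E{\left(-7 \right)} = \left(-77\right) \left(-5\right) + 2 \left(-7\right) \frac{1}{-6 - 7} \left(11 - 7\right) = 385 + 2 \left(-7\right) \frac{1}{-13} \cdot 4 = 385 + 2 \left(-7\right) \left(- \frac{1}{13}\right) 4 = 385 + \frac{56}{13} = \frac{5061}{13}$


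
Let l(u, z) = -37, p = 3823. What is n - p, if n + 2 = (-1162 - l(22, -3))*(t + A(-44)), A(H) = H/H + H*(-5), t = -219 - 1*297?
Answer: 328050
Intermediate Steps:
t = -516 (t = -219 - 297 = -516)
A(H) = 1 - 5*H
n = 331873 (n = -2 + (-1162 - 1*(-37))*(-516 + (1 - 5*(-44))) = -2 + (-1162 + 37)*(-516 + (1 + 220)) = -2 - 1125*(-516 + 221) = -2 - 1125*(-295) = -2 + 331875 = 331873)
n - p = 331873 - 1*3823 = 331873 - 3823 = 328050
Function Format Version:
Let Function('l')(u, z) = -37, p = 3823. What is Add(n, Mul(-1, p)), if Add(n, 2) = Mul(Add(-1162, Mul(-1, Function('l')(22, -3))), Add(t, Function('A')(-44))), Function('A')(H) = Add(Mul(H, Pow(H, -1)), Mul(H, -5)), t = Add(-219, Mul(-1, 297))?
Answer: 328050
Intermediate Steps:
t = -516 (t = Add(-219, -297) = -516)
Function('A')(H) = Add(1, Mul(-5, H))
n = 331873 (n = Add(-2, Mul(Add(-1162, Mul(-1, -37)), Add(-516, Add(1, Mul(-5, -44))))) = Add(-2, Mul(Add(-1162, 37), Add(-516, Add(1, 220)))) = Add(-2, Mul(-1125, Add(-516, 221))) = Add(-2, Mul(-1125, -295)) = Add(-2, 331875) = 331873)
Add(n, Mul(-1, p)) = Add(331873, Mul(-1, 3823)) = Add(331873, -3823) = 328050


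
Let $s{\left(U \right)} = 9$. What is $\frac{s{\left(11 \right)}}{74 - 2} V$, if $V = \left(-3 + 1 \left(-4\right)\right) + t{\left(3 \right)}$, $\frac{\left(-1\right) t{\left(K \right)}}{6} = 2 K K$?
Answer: $- \frac{115}{8} \approx -14.375$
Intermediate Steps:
$t{\left(K \right)} = - 12 K^{2}$ ($t{\left(K \right)} = - 6 \cdot 2 K K = - 6 \cdot 2 K^{2} = - 12 K^{2}$)
$V = -115$ ($V = \left(-3 + 1 \left(-4\right)\right) - 12 \cdot 3^{2} = \left(-3 - 4\right) - 108 = -7 - 108 = -115$)
$\frac{s{\left(11 \right)}}{74 - 2} V = \frac{1}{74 - 2} \cdot 9 \left(-115\right) = \frac{1}{72} \cdot 9 \left(-115\right) = \frac{1}{8} \left(-115\right) = - \frac{115}{8}$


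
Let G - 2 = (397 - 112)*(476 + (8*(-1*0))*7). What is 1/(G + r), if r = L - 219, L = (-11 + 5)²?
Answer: 1/135479 ≈ 7.3812e-6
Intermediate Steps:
L = 36 (L = (-6)² = 36)
r = -183 (r = 36 - 219 = -183)
G = 135662 (G = 2 + (397 - 112)*(476 + (8*(-1*0))*7) = 2 + 285*(476 + (8*0)*7) = 2 + 285*(476 + 0*7) = 2 + 285*(476 + 0) = 2 + 285*476 = 2 + 135660 = 135662)
1/(G + r) = 1/(135662 - 183) = 1/135479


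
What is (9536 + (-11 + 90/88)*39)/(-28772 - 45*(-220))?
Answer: -402463/830368 ≈ -0.48468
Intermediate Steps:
(9536 + (-11 + 90/88)*39)/(-28772 - 45*(-220)) = (9536 + (-11 + 90*(1/88))*39)/(-28772 + 9900) = (9536 + (-11 + 45/44)*39)/(-18872) = (9536 - 439/44*39)*(-1/18872) = (9536 - 17121/44)*(-1/18872) = (402463/44)*(-1/18872) = -402463/830368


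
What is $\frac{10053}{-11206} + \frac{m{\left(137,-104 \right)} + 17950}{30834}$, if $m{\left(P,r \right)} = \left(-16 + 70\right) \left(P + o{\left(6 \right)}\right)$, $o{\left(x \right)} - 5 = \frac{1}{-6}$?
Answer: $- \frac{5749937}{86381451} \approx -0.066564$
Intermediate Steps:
$o{\left(x \right)} = \frac{29}{6}$ ($o{\left(x \right)} = 5 + \frac{1}{-6} = 5 - \frac{1}{6} = \frac{29}{6}$)
$m{\left(P,r \right)} = 261 + 54 P$ ($m{\left(P,r \right)} = \left(-16 + 70\right) \left(P + \frac{29}{6}\right) = 54 \left(\frac{29}{6} + P\right) = 261 + 54 P$)
$\frac{10053}{-11206} + \frac{m{\left(137,-104 \right)} + 17950}{30834} = \frac{10053}{-11206} + \frac{\left(261 + 54 \cdot 137\right) + 17950}{30834} = 10053 \left(- \frac{1}{11206}\right) + \left(\left(261 + 7398\right) + 17950\right) \frac{1}{30834} = - \frac{10053}{11206} + \left(7659 + 17950\right) \frac{1}{30834} = - \frac{10053}{11206} + 25609 \cdot \frac{1}{30834} = - \frac{10053}{11206} + \frac{25609}{30834} = - \frac{5749937}{86381451}$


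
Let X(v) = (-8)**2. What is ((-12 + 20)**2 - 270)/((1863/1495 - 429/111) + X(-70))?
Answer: -247715/73811 ≈ -3.3561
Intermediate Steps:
X(v) = 64
((-12 + 20)**2 - 270)/((1863/1495 - 429/111) + X(-70)) = ((-12 + 20)**2 - 270)/((1863/1495 - 429/111) + 64) = (8**2 - 270)/((1863*(1/1495) - 429*1/111) + 64) = (64 - 270)/((81/65 - 143/37) + 64) = -206/(-6298/2405 + 64) = -206/147622/2405 = -206*2405/147622 = -247715/73811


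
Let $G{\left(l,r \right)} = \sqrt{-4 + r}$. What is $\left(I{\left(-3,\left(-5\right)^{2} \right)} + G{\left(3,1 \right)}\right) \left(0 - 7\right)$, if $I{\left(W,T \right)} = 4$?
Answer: $-28 - 7 i \sqrt{3} \approx -28.0 - 12.124 i$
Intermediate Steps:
$\left(I{\left(-3,\left(-5\right)^{2} \right)} + G{\left(3,1 \right)}\right) \left(0 - 7\right) = \left(4 + \sqrt{-4 + 1}\right) \left(0 - 7\right) = \left(4 + \sqrt{-3}\right) \left(0 - 7\right) = \left(4 + i \sqrt{3}\right) \left(-7\right) = -28 - 7 i \sqrt{3}$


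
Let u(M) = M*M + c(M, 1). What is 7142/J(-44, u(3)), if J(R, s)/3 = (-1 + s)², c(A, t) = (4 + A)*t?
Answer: 7142/675 ≈ 10.581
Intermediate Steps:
c(A, t) = t*(4 + A)
u(M) = 4 + M + M² (u(M) = M*M + 1*(4 + M) = M² + (4 + M) = 4 + M + M²)
J(R, s) = 3*(-1 + s)²
7142/J(-44, u(3)) = 7142/((3*(-1 + (4 + 3 + 3²))²)) = 7142/((3*(-1 + (4 + 3 + 9))²)) = 7142/((3*(-1 + 16)²)) = 7142/((3*15²)) = 7142/((3*225)) = 7142/675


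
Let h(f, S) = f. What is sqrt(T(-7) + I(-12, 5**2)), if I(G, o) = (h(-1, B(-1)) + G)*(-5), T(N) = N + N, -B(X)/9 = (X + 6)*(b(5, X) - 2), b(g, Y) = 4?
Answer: sqrt(51) ≈ 7.1414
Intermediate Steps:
B(X) = -108 - 18*X (B(X) = -9*(X + 6)*(4 - 2) = -9*(6 + X)*2 = -9*(12 + 2*X) = -108 - 18*X)
T(N) = 2*N
I(G, o) = 5 - 5*G (I(G, o) = (-1 + G)*(-5) = 5 - 5*G)
sqrt(T(-7) + I(-12, 5**2)) = sqrt(2*(-7) + (5 - 5*(-12))) = sqrt(-14 + (5 + 60)) = sqrt(-14 + 65) = sqrt(51)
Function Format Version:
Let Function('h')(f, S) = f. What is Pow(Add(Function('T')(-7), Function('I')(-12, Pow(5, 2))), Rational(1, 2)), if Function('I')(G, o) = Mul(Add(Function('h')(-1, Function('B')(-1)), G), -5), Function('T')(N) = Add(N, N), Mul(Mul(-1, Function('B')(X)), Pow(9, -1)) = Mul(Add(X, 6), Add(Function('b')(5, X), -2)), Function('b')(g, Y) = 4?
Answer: Pow(51, Rational(1, 2)) ≈ 7.1414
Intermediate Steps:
Function('B')(X) = Add(-108, Mul(-18, X)) (Function('B')(X) = Mul(-9, Mul(Add(X, 6), Add(4, -2))) = Mul(-9, Mul(Add(6, X), 2)) = Mul(-9, Add(12, Mul(2, X))) = Add(-108, Mul(-18, X)))
Function('T')(N) = Mul(2, N)
Function('I')(G, o) = Add(5, Mul(-5, G)) (Function('I')(G, o) = Mul(Add(-1, G), -5) = Add(5, Mul(-5, G)))
Pow(Add(Function('T')(-7), Function('I')(-12, Pow(5, 2))), Rational(1, 2)) = Pow(Add(Mul(2, -7), Add(5, Mul(-5, -12))), Rational(1, 2)) = Pow(Add(-14, Add(5, 60)), Rational(1, 2)) = Pow(Add(-14, 65), Rational(1, 2)) = Pow(51, Rational(1, 2))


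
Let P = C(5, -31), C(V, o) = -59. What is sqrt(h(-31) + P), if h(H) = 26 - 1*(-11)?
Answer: I*sqrt(22) ≈ 4.6904*I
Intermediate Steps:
P = -59
h(H) = 37 (h(H) = 26 + 11 = 37)
sqrt(h(-31) + P) = sqrt(37 - 59) = sqrt(-22) = I*sqrt(22)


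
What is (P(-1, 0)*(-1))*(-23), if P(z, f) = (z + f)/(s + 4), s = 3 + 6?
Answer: -23/13 ≈ -1.7692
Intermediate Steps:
s = 9
P(z, f) = f/13 + z/13 (P(z, f) = (z + f)/(9 + 4) = (f + z)/13 = (f + z)*(1/13) = f/13 + z/13)
(P(-1, 0)*(-1))*(-23) = (((1/13)*0 + (1/13)*(-1))*(-1))*(-23) = ((0 - 1/13)*(-1))*(-23) = -1/13*(-1)*(-23) = (1/13)*(-23) = -23/13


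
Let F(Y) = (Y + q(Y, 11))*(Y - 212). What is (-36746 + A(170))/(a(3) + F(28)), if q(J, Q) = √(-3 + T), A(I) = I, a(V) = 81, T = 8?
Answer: 185476896/25545761 - 6729984*√5/25545761 ≈ 6.6715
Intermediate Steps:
q(J, Q) = √5 (q(J, Q) = √(-3 + 8) = √5)
F(Y) = (-212 + Y)*(Y + √5) (F(Y) = (Y + √5)*(Y - 212) = (Y + √5)*(-212 + Y) = (-212 + Y)*(Y + √5))
(-36746 + A(170))/(a(3) + F(28)) = (-36746 + 170)/(81 + (28² - 212*28 - 212*√5 + 28*√5)) = -36576/(81 + (784 - 5936 - 212*√5 + 28*√5)) = -36576/(81 + (-5152 - 184*√5)) = -36576/(-5071 - 184*√5)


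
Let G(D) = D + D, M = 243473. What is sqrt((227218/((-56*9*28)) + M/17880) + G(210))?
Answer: sqrt(1635099743965)/62580 ≈ 20.433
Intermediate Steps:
G(D) = 2*D
sqrt((227218/((-56*9*28)) + M/17880) + G(210)) = sqrt((227218/((-56*9*28)) + 243473/17880) + 2*210) = sqrt((227218/((-504*28)) + 243473*(1/17880)) + 420) = sqrt((227218/(-14112) + 243473/17880) + 420) = sqrt((227218*(-1/14112) + 243473/17880) + 420) = sqrt((-113609/7056 + 243473/17880) + 420) = sqrt(-13057643/5256720 + 420) = sqrt(2194764757/5256720) = sqrt(1635099743965)/62580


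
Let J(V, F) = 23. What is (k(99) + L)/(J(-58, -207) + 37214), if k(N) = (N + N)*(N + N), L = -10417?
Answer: 28787/37237 ≈ 0.77308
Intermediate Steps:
k(N) = 4*N**2 (k(N) = (2*N)*(2*N) = 4*N**2)
(k(99) + L)/(J(-58, -207) + 37214) = (4*99**2 - 10417)/(23 + 37214) = (4*9801 - 10417)/37237 = (39204 - 10417)*(1/37237) = 28787*(1/37237) = 28787/37237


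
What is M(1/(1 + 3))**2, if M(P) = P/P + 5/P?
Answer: 441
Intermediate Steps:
M(P) = 1 + 5/P
M(1/(1 + 3))**2 = ((5 + 1/(1 + 3))/(1/(1 + 3)))**2 = ((5 + 1/4)/(1/4))**2 = (4*(21/4))**2 = 21**2 = 441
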